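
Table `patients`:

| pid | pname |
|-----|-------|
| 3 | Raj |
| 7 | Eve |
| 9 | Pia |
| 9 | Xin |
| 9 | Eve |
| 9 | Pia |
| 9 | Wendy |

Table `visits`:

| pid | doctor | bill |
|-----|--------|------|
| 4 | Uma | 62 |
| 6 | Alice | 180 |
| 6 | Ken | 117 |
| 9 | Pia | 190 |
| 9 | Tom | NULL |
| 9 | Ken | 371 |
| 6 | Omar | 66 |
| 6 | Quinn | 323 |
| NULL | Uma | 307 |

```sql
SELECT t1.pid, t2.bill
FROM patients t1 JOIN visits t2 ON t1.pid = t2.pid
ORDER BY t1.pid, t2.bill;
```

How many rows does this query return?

15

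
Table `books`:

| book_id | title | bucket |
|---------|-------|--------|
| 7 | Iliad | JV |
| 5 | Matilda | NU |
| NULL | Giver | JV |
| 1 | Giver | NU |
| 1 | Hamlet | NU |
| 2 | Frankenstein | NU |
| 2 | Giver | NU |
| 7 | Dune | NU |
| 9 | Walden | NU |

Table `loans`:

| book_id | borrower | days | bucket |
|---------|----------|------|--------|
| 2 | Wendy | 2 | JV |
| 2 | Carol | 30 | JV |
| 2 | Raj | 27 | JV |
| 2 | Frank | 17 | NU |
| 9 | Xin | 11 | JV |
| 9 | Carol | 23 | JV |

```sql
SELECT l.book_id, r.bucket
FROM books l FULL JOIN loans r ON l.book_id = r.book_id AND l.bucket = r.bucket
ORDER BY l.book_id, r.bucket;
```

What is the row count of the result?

14

FULL OUTER JOIN keeps every row from both sides; unmatched rows get NULL for the other side's columns.
Matching on l.book_id = r.book_id AND l.bucket = r.bucket. A NULL in a compared column never satisfies the condition.
- l (book_id=7, bucket=JV) has no partner → padded with NULL.
- l (book_id=5, bucket=NU) has no partner → padded with NULL.
- l (book_id=NULL, bucket=JV) has no partner → padded with NULL.
- l (book_id=1, bucket=NU) has no partner → padded with NULL.
- l (book_id=1, bucket=NU) has no partner → padded with NULL.
- l (book_id=2, bucket=NU) pairs with 1 row(s) of r.
- l (book_id=2, bucket=NU) pairs with 1 row(s) of r.
- l (book_id=7, bucket=NU) has no partner → padded with NULL.
- l (book_id=9, bucket=NU) has no partner → padded with NULL.
- 5 r row(s) had no l match → kept, l columns NULL.
Total: 2 matched + 12 padded = 14 rows.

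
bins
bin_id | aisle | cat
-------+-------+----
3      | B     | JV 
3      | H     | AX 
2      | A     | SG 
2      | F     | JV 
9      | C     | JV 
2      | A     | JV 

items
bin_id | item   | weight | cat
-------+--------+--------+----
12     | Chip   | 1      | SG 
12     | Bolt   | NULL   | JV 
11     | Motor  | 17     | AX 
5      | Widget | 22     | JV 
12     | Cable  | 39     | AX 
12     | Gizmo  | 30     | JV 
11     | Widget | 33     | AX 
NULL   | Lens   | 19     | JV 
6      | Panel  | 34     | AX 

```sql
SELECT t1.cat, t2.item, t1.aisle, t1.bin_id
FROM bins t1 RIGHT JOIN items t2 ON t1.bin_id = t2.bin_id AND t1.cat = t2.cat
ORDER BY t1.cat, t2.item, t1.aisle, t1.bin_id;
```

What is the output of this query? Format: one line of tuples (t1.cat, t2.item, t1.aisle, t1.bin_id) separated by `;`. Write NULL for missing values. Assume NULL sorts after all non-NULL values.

RIGHT JOIN keeps every row from `items`; unmatched rows get NULL for `bins`'s columns.
Matching on t1.bin_id = t2.bin_id AND t1.cat = t2.cat. A NULL in a compared column never satisfies the condition.
Matched pairs: 0; unmatched t2 rows kept: 9.

(NULL, Bolt, NULL, NULL); (NULL, Cable, NULL, NULL); (NULL, Chip, NULL, NULL); (NULL, Gizmo, NULL, NULL); (NULL, Lens, NULL, NULL); (NULL, Motor, NULL, NULL); (NULL, Panel, NULL, NULL); (NULL, Widget, NULL, NULL); (NULL, Widget, NULL, NULL)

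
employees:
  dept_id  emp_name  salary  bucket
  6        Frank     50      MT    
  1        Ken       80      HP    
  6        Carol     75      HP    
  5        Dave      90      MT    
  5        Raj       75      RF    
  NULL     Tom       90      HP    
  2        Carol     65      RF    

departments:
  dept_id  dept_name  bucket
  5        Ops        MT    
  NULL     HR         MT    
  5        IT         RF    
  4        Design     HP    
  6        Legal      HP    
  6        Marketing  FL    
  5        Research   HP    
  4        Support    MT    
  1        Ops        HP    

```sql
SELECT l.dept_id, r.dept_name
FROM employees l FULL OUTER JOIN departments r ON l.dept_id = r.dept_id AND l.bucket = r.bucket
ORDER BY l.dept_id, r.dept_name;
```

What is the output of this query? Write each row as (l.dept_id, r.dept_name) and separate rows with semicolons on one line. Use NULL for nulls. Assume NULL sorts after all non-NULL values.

FULL OUTER JOIN keeps every row from both sides; unmatched rows get NULL for the other side's columns.
Matching on l.dept_id = r.dept_id AND l.bucket = r.bucket. A NULL in a compared column never satisfies the condition.
- l row (dept_id=6, bucket=MT): no match → kept, r columns NULL.
- l row (dept_id=1, bucket=HP): matches 1 r row(s) → 1 output row(s).
- l row (dept_id=6, bucket=HP): matches 1 r row(s) → 1 output row(s).
- l row (dept_id=5, bucket=MT): matches 1 r row(s) → 1 output row(s).
- l row (dept_id=5, bucket=RF): matches 1 r row(s) → 1 output row(s).
- l row (dept_id=NULL, bucket=HP): no match → kept, r columns NULL.
- l row (dept_id=2, bucket=RF): no match → kept, r columns NULL.
- 5 row(s) from r found no l partner → padded with NULL.

(1, Ops); (2, NULL); (5, IT); (5, Ops); (6, Legal); (6, NULL); (NULL, Design); (NULL, HR); (NULL, Marketing); (NULL, Research); (NULL, Support); (NULL, NULL)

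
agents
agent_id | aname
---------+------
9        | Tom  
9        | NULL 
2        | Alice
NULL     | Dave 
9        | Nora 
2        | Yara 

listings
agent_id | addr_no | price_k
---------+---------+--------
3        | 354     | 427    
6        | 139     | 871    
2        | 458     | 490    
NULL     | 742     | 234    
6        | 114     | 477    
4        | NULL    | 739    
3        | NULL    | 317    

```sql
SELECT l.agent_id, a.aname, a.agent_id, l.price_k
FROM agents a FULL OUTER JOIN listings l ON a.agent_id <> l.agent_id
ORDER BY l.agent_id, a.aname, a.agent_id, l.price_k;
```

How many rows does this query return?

FULL OUTER JOIN keeps every row from both sides; unmatched rows get NULL for the other side's columns.
Matching on a.agent_id <> l.agent_id. A NULL in a compared column never satisfies the condition.
Matched pairs: 28; unmatched a rows kept: 1; unmatched l rows kept: 1.
Total: 28 matched + 2 padded = 30 rows.

30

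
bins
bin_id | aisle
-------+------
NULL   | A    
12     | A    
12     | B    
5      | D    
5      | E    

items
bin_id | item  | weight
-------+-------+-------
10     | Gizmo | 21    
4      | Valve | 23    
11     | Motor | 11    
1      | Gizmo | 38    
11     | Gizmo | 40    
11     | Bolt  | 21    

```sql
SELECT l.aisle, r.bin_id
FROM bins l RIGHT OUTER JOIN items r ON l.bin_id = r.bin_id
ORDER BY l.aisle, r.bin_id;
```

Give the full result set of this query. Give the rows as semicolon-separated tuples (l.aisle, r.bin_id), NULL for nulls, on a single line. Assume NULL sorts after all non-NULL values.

(NULL, 1); (NULL, 4); (NULL, 10); (NULL, 11); (NULL, 11); (NULL, 11)

RIGHT JOIN keeps every row from `items`; unmatched rows get NULL for `bins`'s columns.
Matching on l.bin_id = r.bin_id. A NULL in a compared column never satisfies the condition.
Matched pairs: 0; unmatched r rows kept: 6.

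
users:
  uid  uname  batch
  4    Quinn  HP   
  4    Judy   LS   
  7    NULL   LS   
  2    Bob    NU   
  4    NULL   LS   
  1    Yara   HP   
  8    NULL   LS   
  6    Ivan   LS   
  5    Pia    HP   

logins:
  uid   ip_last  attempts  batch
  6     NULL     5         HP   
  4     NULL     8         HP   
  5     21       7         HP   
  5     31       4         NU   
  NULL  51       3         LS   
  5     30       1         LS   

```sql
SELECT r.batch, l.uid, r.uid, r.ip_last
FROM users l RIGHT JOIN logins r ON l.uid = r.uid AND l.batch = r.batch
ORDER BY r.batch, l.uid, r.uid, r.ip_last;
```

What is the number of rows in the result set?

6

RIGHT JOIN keeps every row from `logins`; unmatched rows get NULL for `users`'s columns.
Matching on l.uid = r.uid AND l.batch = r.batch. A NULL in a compared column never satisfies the condition.
- uid=4, batch=HP: 1 matching r row(s), so 1 row(s) emitted.
- uid=4, batch=LS: no matching r row.
- uid=7, batch=LS: no matching r row.
- uid=2, batch=NU: no matching r row.
- uid=4, batch=LS: no matching r row.
- uid=1, batch=HP: no matching r row.
- uid=8, batch=LS: no matching r row.
- uid=6, batch=LS: no matching r row.
- uid=5, batch=HP: 1 matching r row(s), so 1 row(s) emitted.
- plus 4 unmatched r row(s), each kept with NULL l columns.
Total: 2 matched + 4 padded = 6 rows.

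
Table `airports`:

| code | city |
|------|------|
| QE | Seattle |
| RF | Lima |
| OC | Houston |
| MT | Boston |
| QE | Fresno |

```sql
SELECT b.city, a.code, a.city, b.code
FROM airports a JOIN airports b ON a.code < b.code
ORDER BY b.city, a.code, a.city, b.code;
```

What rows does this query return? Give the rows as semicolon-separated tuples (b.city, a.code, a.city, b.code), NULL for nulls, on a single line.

(Fresno, MT, Boston, QE); (Fresno, OC, Houston, QE); (Houston, MT, Boston, OC); (Lima, MT, Boston, RF); (Lima, OC, Houston, RF); (Lima, QE, Fresno, RF); (Lima, QE, Seattle, RF); (Seattle, MT, Boston, QE); (Seattle, OC, Houston, QE)

INNER JOIN keeps only pairs where the ON condition holds.
Matching on a.code < b.code.
- a (code=QE) pairs with 1 row(s) of b.
- a (code=RF) has no partner → excluded.
- a (code=OC) pairs with 3 row(s) of b.
- a (code=MT) pairs with 4 row(s) of b.
- a (code=QE) pairs with 1 row(s) of b.
After projecting and ordering:
b.city | a.code | a.city | b.code
Fresno | MT | Boston | QE
Fresno | OC | Houston | QE
Houston | MT | Boston | OC
Lima | MT | Boston | RF
Lima | OC | Houston | RF
Lima | QE | Fresno | RF
Lima | QE | Seattle | RF
Seattle | MT | Boston | QE
Seattle | OC | Houston | QE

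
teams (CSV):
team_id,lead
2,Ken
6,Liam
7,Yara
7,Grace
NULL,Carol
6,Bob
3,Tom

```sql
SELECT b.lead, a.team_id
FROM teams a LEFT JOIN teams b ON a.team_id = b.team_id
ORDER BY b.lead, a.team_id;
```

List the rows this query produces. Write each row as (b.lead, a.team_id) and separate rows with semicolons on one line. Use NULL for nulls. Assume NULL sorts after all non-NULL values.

LEFT JOIN keeps every row from `teams a`; unmatched rows get NULL for `teams b`'s columns.
Matching on a.team_id = b.team_id. A NULL in a compared column never satisfies the condition.
Matched pairs: 10; unmatched a rows kept: 1.

(Bob, 6); (Bob, 6); (Grace, 7); (Grace, 7); (Ken, 2); (Liam, 6); (Liam, 6); (Tom, 3); (Yara, 7); (Yara, 7); (NULL, NULL)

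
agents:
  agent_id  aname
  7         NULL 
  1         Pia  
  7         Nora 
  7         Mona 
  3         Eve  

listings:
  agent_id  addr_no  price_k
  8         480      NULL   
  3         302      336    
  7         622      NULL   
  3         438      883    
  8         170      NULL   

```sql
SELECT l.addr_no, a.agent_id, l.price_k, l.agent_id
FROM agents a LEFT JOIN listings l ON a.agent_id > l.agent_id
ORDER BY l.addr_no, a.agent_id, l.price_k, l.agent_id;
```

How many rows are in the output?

8

LEFT JOIN keeps every row from `agents`; unmatched rows get NULL for `listings`'s columns.
Matching on a.agent_id > l.agent_id.
- a (agent_id=7) pairs with 2 row(s) of l.
- a (agent_id=1) has no partner → padded with NULL.
- a (agent_id=7) pairs with 2 row(s) of l.
- a (agent_id=7) pairs with 2 row(s) of l.
- a (agent_id=3) has no partner → padded with NULL.
Total: 6 matched + 2 padded = 8 rows.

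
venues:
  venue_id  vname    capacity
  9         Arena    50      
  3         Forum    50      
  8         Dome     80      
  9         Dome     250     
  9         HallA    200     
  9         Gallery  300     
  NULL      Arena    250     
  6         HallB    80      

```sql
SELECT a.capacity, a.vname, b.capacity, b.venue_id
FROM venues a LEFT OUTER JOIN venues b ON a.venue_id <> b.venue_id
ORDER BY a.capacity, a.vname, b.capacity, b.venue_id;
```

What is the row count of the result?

31

LEFT JOIN keeps every row from `venues a`; unmatched rows get NULL for `venues b`'s columns.
Matching on a.venue_id <> b.venue_id. A NULL in a compared column never satisfies the condition.
- a (venue_id=9) pairs with 3 row(s) of b.
- a (venue_id=3) pairs with 6 row(s) of b.
- a (venue_id=8) pairs with 6 row(s) of b.
- a (venue_id=9) pairs with 3 row(s) of b.
- a (venue_id=9) pairs with 3 row(s) of b.
- a (venue_id=9) pairs with 3 row(s) of b.
- a (venue_id=NULL) has no partner → padded with NULL.
- a (venue_id=6) pairs with 6 row(s) of b.
Total: 30 matched + 1 padded = 31 rows.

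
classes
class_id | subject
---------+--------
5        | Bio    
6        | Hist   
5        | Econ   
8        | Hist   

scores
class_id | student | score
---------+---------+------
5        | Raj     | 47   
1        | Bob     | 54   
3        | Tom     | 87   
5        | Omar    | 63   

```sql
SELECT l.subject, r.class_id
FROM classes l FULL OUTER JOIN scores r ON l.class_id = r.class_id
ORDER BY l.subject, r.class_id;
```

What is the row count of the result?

8

FULL OUTER JOIN keeps every row from both sides; unmatched rows get NULL for the other side's columns.
Matching on l.class_id = r.class_id.
Matched pairs: 4; unmatched l rows kept: 2; unmatched r rows kept: 2.
Total: 4 matched + 4 padded = 8 rows.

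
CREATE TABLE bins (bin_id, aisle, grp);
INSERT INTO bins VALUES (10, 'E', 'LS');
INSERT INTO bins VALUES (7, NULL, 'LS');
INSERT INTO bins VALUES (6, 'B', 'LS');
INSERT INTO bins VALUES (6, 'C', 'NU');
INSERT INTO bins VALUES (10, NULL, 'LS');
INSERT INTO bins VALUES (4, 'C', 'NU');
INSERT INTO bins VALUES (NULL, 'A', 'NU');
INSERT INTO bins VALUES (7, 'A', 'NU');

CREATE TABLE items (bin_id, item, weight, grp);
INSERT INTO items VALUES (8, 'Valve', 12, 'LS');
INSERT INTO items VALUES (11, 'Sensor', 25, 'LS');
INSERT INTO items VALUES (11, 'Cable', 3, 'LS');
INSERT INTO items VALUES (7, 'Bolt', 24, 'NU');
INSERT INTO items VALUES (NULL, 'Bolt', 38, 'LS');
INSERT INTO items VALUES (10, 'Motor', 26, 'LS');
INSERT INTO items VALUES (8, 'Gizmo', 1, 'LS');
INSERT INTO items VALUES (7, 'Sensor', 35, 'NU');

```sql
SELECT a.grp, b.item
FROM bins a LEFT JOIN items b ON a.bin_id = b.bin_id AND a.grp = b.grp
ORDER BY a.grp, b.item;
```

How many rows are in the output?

LEFT JOIN keeps every row from `bins`; unmatched rows get NULL for `items`'s columns.
Matching on a.bin_id = b.bin_id AND a.grp = b.grp. A NULL in a compared column never satisfies the condition.
- a row (bin_id=10, grp=LS): matches 1 b row(s) → 1 output row(s).
- a row (bin_id=7, grp=LS): no match → kept, b columns NULL.
- a row (bin_id=6, grp=LS): no match → kept, b columns NULL.
- a row (bin_id=6, grp=NU): no match → kept, b columns NULL.
- a row (bin_id=10, grp=LS): matches 1 b row(s) → 1 output row(s).
- a row (bin_id=4, grp=NU): no match → kept, b columns NULL.
- a row (bin_id=NULL, grp=NU): no match → kept, b columns NULL.
- a row (bin_id=7, grp=NU): matches 2 b row(s) → 2 output row(s).
Total: 4 matched + 5 padded = 9 rows.

9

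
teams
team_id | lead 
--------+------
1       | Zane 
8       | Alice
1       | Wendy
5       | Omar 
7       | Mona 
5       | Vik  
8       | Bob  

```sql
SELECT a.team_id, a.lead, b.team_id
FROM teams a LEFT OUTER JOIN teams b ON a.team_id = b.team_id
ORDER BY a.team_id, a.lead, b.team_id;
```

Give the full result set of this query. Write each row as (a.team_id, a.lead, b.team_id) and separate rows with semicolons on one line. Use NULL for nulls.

(1, Wendy, 1); (1, Wendy, 1); (1, Zane, 1); (1, Zane, 1); (5, Omar, 5); (5, Omar, 5); (5, Vik, 5); (5, Vik, 5); (7, Mona, 7); (8, Alice, 8); (8, Alice, 8); (8, Bob, 8); (8, Bob, 8)

LEFT JOIN keeps every row from `teams a`; unmatched rows get NULL for `teams b`'s columns.
Matching on a.team_id = b.team_id.
- a[0] team_id=1 → 2 match(es) in b → 2 row(s).
- a[1] team_id=8 → 2 match(es) in b → 2 row(s).
- a[2] team_id=1 → 2 match(es) in b → 2 row(s).
- a[3] team_id=5 → 2 match(es) in b → 2 row(s).
- a[4] team_id=7 → 1 match(es) in b → 1 row(s).
- a[5] team_id=5 → 2 match(es) in b → 2 row(s).
- a[6] team_id=8 → 2 match(es) in b → 2 row(s).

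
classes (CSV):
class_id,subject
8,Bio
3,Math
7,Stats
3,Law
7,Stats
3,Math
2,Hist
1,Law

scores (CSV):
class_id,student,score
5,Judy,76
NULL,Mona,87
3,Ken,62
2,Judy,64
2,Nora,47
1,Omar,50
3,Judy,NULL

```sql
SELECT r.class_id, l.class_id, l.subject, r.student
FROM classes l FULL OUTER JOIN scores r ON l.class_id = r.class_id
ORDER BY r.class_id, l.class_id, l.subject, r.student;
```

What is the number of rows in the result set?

FULL OUTER JOIN keeps every row from both sides; unmatched rows get NULL for the other side's columns.
Matching on l.class_id = r.class_id. A NULL in a compared column never satisfies the condition.
- l[0] class_id=8 → no match; kept with NULLs on the r side.
- l[1] class_id=3 → 2 match(es) in r → 2 row(s).
- l[2] class_id=7 → no match; kept with NULLs on the r side.
- l[3] class_id=3 → 2 match(es) in r → 2 row(s).
- l[4] class_id=7 → no match; kept with NULLs on the r side.
- l[5] class_id=3 → 2 match(es) in r → 2 row(s).
- l[6] class_id=2 → 2 match(es) in r → 2 row(s).
- l[7] class_id=1 → 1 match(es) in r → 1 row(s).
- plus 2 unmatched r row(s), each kept with NULL l columns.
Total: 9 matched + 5 padded = 14 rows.

14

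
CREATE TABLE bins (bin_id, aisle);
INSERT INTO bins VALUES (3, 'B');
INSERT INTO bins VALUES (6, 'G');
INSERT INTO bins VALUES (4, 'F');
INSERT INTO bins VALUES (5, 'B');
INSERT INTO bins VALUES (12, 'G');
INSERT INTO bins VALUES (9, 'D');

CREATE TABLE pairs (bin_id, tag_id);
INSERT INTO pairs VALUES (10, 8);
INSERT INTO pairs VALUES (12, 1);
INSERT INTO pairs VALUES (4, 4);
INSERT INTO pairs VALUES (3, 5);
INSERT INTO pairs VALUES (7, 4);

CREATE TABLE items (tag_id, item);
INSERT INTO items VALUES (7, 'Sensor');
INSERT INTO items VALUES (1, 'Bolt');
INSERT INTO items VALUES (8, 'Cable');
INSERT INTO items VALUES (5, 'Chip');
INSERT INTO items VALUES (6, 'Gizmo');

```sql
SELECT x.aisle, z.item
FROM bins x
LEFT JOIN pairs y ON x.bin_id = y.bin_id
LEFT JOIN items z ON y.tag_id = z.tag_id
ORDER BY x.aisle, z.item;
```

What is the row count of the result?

6

Step 1 — x LEFT JOIN y on bin_id → 6 row(s).
Then LEFT JOIN `items z` on tag_id: each of those 6 rows is kept; rows whose y.tag_id has no match in z get NULL for z's columns.
Result: 6 row(s).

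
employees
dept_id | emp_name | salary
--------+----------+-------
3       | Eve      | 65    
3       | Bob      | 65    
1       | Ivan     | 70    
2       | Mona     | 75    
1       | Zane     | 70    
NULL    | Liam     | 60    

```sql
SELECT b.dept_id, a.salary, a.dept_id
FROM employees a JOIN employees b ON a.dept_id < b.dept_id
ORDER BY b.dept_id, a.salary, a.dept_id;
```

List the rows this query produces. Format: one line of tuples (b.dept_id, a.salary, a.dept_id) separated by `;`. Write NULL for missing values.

INNER JOIN keeps only pairs where the ON condition holds.
Matching on a.dept_id < b.dept_id. A NULL in a compared column never satisfies the condition.
- a[0] dept_id=3 → no match; dropped.
- a[1] dept_id=3 → no match; dropped.
- a[2] dept_id=1 → 3 match(es) in b → 3 row(s).
- a[3] dept_id=2 → 2 match(es) in b → 2 row(s).
- a[4] dept_id=1 → 3 match(es) in b → 3 row(s).
- a[5] dept_id=NULL → no match; dropped.
After projecting and ordering:
b.dept_id | a.salary | a.dept_id
2 | 70 | 1
2 | 70 | 1
3 | 70 | 1
3 | 70 | 1
3 | 70 | 1
3 | 70 | 1
3 | 75 | 2
3 | 75 | 2

(2, 70, 1); (2, 70, 1); (3, 70, 1); (3, 70, 1); (3, 70, 1); (3, 70, 1); (3, 75, 2); (3, 75, 2)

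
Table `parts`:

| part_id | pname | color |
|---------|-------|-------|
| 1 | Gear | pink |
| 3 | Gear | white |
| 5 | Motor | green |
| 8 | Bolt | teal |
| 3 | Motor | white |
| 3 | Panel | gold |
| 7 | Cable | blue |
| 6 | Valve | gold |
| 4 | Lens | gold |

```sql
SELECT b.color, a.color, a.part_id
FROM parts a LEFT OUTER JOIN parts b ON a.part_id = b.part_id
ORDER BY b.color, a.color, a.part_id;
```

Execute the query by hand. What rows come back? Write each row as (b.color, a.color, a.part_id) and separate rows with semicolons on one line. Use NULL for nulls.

(blue, blue, 7); (gold, gold, 3); (gold, gold, 4); (gold, gold, 6); (gold, white, 3); (gold, white, 3); (green, green, 5); (pink, pink, 1); (teal, teal, 8); (white, gold, 3); (white, gold, 3); (white, white, 3); (white, white, 3); (white, white, 3); (white, white, 3)

LEFT JOIN keeps every row from `parts a`; unmatched rows get NULL for `parts b`'s columns.
Matching on a.part_id = b.part_id.
Matched pairs: 15; unmatched a rows kept: 0.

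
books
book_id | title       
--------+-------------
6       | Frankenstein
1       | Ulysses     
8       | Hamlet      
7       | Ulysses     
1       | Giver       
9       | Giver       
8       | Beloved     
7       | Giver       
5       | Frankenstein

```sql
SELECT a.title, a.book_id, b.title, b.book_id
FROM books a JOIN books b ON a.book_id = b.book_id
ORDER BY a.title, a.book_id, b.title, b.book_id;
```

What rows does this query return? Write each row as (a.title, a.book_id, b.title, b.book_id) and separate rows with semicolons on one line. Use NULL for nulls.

INNER JOIN keeps only pairs where the ON condition holds.
Matching on a.book_id = b.book_id.
- a row (book_id=6): matches 1 b row(s) → 1 output row(s).
- a row (book_id=1): matches 2 b row(s) → 2 output row(s).
- a row (book_id=8): matches 2 b row(s) → 2 output row(s).
- a row (book_id=7): matches 2 b row(s) → 2 output row(s).
- a row (book_id=1): matches 2 b row(s) → 2 output row(s).
- a row (book_id=9): matches 1 b row(s) → 1 output row(s).
- a row (book_id=8): matches 2 b row(s) → 2 output row(s).
- a row (book_id=7): matches 2 b row(s) → 2 output row(s).
- a row (book_id=5): matches 1 b row(s) → 1 output row(s).

(Beloved, 8, Beloved, 8); (Beloved, 8, Hamlet, 8); (Frankenstein, 5, Frankenstein, 5); (Frankenstein, 6, Frankenstein, 6); (Giver, 1, Giver, 1); (Giver, 1, Ulysses, 1); (Giver, 7, Giver, 7); (Giver, 7, Ulysses, 7); (Giver, 9, Giver, 9); (Hamlet, 8, Beloved, 8); (Hamlet, 8, Hamlet, 8); (Ulysses, 1, Giver, 1); (Ulysses, 1, Ulysses, 1); (Ulysses, 7, Giver, 7); (Ulysses, 7, Ulysses, 7)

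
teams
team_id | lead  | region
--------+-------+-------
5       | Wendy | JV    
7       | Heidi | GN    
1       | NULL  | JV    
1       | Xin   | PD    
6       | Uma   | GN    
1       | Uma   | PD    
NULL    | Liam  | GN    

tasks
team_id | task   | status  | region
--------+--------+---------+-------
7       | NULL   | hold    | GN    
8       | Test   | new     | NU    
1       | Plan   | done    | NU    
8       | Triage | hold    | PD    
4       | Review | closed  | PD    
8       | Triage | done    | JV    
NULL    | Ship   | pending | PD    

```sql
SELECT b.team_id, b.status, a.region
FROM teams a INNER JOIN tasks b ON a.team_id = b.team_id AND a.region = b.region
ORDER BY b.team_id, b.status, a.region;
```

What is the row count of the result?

1

INNER JOIN keeps only pairs where the ON condition holds.
Matching on a.team_id = b.team_id AND a.region = b.region. A NULL in a compared column never satisfies the condition.
Matched pairs: 1.
Total: 1 rows.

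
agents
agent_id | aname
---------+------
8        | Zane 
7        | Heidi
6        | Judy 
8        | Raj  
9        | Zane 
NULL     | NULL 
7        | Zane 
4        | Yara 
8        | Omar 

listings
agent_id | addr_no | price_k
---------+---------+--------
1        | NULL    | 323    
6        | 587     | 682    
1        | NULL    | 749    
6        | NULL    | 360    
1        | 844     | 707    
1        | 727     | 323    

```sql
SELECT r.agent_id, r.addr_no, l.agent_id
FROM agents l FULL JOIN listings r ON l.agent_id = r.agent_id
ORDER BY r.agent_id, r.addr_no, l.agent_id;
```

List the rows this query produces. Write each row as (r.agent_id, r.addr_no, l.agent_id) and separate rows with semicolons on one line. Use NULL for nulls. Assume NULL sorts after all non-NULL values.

(1, 727, NULL); (1, 844, NULL); (1, NULL, NULL); (1, NULL, NULL); (6, 587, 6); (6, NULL, 6); (NULL, NULL, 4); (NULL, NULL, 7); (NULL, NULL, 7); (NULL, NULL, 8); (NULL, NULL, 8); (NULL, NULL, 8); (NULL, NULL, 9); (NULL, NULL, NULL)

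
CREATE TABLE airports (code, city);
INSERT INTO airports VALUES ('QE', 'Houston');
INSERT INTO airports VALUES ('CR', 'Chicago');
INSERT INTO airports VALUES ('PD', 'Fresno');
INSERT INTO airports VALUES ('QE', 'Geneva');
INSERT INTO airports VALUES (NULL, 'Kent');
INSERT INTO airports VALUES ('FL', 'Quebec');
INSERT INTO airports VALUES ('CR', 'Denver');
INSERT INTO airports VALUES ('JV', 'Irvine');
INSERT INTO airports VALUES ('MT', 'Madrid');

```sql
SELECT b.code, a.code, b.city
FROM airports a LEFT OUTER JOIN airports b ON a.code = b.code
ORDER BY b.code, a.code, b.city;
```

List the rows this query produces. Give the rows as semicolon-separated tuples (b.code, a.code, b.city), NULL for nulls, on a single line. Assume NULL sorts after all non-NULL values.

LEFT JOIN keeps every row from `airports a`; unmatched rows get NULL for `airports b`'s columns.
Matching on a.code = b.code. A NULL in a compared column never satisfies the condition.
Matched pairs: 12; unmatched a rows kept: 1.

(CR, CR, Chicago); (CR, CR, Chicago); (CR, CR, Denver); (CR, CR, Denver); (FL, FL, Quebec); (JV, JV, Irvine); (MT, MT, Madrid); (PD, PD, Fresno); (QE, QE, Geneva); (QE, QE, Geneva); (QE, QE, Houston); (QE, QE, Houston); (NULL, NULL, NULL)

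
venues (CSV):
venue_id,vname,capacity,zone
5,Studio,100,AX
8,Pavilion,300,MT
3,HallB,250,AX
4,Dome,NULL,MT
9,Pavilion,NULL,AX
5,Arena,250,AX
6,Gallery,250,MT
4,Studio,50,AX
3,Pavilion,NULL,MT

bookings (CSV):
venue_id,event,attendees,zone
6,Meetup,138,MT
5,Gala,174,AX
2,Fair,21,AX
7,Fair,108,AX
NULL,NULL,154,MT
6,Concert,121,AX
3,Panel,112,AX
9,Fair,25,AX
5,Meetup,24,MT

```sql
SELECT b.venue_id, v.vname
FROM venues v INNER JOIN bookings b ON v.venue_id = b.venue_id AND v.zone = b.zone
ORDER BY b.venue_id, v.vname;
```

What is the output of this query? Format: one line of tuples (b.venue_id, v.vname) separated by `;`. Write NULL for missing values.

(3, HallB); (5, Arena); (5, Studio); (6, Gallery); (9, Pavilion)

INNER JOIN keeps only pairs where the ON condition holds.
Matching on v.venue_id = b.venue_id AND v.zone = b.zone. A NULL in a compared column never satisfies the condition.
- venue_id=5, zone=AX: 1 matching b row(s), so 1 row(s) emitted.
- venue_id=8, zone=MT: no matching b row, dropped.
- venue_id=3, zone=AX: 1 matching b row(s), so 1 row(s) emitted.
- venue_id=4, zone=MT: no matching b row, dropped.
- venue_id=9, zone=AX: 1 matching b row(s), so 1 row(s) emitted.
- venue_id=5, zone=AX: 1 matching b row(s), so 1 row(s) emitted.
- venue_id=6, zone=MT: 1 matching b row(s), so 1 row(s) emitted.
- venue_id=4, zone=AX: no matching b row, dropped.
- venue_id=3, zone=MT: no matching b row, dropped.
After projecting and ordering:
b.venue_id | v.vname
3 | HallB
5 | Arena
5 | Studio
6 | Gallery
9 | Pavilion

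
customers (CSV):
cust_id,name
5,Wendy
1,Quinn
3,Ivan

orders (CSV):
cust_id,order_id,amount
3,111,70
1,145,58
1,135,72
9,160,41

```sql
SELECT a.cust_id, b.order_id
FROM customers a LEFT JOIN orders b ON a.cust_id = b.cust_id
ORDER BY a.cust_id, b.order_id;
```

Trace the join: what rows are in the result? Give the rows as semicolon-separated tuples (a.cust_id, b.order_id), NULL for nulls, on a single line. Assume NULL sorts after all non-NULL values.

(1, 135); (1, 145); (3, 111); (5, NULL)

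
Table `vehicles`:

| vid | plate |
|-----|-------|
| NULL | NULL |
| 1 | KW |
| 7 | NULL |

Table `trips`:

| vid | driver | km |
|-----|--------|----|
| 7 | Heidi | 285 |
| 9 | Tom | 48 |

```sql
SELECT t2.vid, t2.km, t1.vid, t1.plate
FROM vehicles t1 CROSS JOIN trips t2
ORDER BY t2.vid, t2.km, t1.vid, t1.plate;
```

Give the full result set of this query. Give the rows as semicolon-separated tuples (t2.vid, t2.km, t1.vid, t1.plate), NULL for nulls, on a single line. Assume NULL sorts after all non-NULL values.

(7, 285, 1, KW); (7, 285, 7, NULL); (7, 285, NULL, NULL); (9, 48, 1, KW); (9, 48, 7, NULL); (9, 48, NULL, NULL)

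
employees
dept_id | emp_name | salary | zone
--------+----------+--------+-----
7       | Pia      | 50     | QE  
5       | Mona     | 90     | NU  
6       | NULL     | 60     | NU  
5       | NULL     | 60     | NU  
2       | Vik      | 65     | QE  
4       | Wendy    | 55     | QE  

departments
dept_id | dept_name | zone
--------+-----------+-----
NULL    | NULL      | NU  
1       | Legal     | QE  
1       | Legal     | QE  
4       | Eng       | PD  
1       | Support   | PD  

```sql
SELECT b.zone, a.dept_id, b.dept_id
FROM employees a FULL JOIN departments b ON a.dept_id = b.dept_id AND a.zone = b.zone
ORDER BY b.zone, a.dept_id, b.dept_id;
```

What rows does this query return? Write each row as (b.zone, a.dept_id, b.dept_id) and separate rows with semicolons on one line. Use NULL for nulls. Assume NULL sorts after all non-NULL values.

FULL OUTER JOIN keeps every row from both sides; unmatched rows get NULL for the other side's columns.
Matching on a.dept_id = b.dept_id AND a.zone = b.zone. A NULL in a compared column never satisfies the condition.
- a (dept_id=7, zone=QE) has no partner → padded with NULL.
- a (dept_id=5, zone=NU) has no partner → padded with NULL.
- a (dept_id=6, zone=NU) has no partner → padded with NULL.
- a (dept_id=5, zone=NU) has no partner → padded with NULL.
- a (dept_id=2, zone=QE) has no partner → padded with NULL.
- a (dept_id=4, zone=QE) has no partner → padded with NULL.
- plus 5 unmatched b row(s), each kept with NULL a columns.

(NU, NULL, NULL); (PD, NULL, 1); (PD, NULL, 4); (QE, NULL, 1); (QE, NULL, 1); (NULL, 2, NULL); (NULL, 4, NULL); (NULL, 5, NULL); (NULL, 5, NULL); (NULL, 6, NULL); (NULL, 7, NULL)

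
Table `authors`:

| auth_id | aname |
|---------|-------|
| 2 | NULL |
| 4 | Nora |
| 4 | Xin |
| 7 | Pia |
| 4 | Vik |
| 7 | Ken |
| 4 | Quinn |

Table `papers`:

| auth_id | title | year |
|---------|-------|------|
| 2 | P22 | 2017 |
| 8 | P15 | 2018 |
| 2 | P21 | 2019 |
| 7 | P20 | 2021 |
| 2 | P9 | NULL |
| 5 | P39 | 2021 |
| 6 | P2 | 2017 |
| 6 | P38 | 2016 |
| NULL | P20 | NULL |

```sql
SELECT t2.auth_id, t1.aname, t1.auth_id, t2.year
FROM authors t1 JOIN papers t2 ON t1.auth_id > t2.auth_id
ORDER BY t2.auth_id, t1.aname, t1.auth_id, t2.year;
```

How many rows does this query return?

INNER JOIN keeps only pairs where the ON condition holds.
Matching on t1.auth_id > t2.auth_id. A NULL in a compared column never satisfies the condition.
Matched pairs: 24.
Total: 24 rows.

24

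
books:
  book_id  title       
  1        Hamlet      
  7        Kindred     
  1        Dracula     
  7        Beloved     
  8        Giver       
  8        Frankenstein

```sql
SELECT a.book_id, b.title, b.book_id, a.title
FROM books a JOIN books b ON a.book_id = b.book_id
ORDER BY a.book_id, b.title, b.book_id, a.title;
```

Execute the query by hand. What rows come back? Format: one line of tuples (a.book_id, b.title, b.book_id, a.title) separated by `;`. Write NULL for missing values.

INNER JOIN keeps only pairs where the ON condition holds.
Matching on a.book_id = b.book_id.
- a (book_id=1) pairs with 2 row(s) of b.
- a (book_id=7) pairs with 2 row(s) of b.
- a (book_id=1) pairs with 2 row(s) of b.
- a (book_id=7) pairs with 2 row(s) of b.
- a (book_id=8) pairs with 2 row(s) of b.
- a (book_id=8) pairs with 2 row(s) of b.

(1, Dracula, 1, Dracula); (1, Dracula, 1, Hamlet); (1, Hamlet, 1, Dracula); (1, Hamlet, 1, Hamlet); (7, Beloved, 7, Beloved); (7, Beloved, 7, Kindred); (7, Kindred, 7, Beloved); (7, Kindred, 7, Kindred); (8, Frankenstein, 8, Frankenstein); (8, Frankenstein, 8, Giver); (8, Giver, 8, Frankenstein); (8, Giver, 8, Giver)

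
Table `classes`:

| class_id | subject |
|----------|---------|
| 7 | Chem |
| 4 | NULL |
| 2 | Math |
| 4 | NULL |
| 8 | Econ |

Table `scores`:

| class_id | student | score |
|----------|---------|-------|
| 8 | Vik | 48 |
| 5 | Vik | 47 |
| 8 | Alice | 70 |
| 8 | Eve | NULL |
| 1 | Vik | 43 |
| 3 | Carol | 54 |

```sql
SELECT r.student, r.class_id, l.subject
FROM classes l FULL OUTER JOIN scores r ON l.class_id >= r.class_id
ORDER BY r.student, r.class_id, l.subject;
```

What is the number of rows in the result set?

FULL OUTER JOIN keeps every row from both sides; unmatched rows get NULL for the other side's columns.
Matching on l.class_id >= r.class_id.
Matched pairs: 14; unmatched l rows kept: 0; unmatched r rows kept: 0.
Total: 14 rows.

14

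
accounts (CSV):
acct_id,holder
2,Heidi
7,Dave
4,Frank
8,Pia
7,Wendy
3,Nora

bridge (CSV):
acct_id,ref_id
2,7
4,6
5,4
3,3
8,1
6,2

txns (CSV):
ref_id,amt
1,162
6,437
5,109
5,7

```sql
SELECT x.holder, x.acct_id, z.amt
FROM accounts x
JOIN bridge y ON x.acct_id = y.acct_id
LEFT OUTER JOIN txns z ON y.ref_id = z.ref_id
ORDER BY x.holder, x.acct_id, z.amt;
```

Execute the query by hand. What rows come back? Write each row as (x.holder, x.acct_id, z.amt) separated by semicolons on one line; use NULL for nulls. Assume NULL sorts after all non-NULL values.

(Frank, 4, 437); (Heidi, 2, NULL); (Nora, 3, NULL); (Pia, 8, 162)

Evaluate left to right. First `accounts x INNER JOIN bridge y` on acct_id: 4 row(s).
Then LEFT JOIN `txns z` on ref_id: each of those 4 rows is kept; rows whose y.ref_id has no match in z get NULL for z's columns.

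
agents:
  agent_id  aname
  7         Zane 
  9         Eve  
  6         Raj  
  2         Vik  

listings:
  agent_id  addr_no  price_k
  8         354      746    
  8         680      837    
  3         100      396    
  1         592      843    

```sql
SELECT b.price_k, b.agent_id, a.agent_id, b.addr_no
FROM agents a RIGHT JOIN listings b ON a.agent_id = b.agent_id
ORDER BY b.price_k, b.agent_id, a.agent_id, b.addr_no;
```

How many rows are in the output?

RIGHT JOIN keeps every row from `listings`; unmatched rows get NULL for `agents`'s columns.
Matching on a.agent_id = b.agent_id.
Matched pairs: 0; unmatched b rows kept: 4.
Total: 0 matched + 4 padded = 4 rows.

4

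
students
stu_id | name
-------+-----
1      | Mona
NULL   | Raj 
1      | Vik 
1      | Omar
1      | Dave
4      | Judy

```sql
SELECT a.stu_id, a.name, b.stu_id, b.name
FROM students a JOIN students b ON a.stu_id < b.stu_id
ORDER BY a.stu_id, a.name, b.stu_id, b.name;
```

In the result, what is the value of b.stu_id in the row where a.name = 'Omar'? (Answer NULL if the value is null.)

INNER JOIN keeps only pairs where the ON condition holds.
Matching on a.stu_id < b.stu_id. A NULL in a compared column never satisfies the condition.
- stu_id=1: 1 matching b row(s), so 1 row(s) emitted.
- stu_id=NULL: no matching b row, dropped.
- stu_id=1: 1 matching b row(s), so 1 row(s) emitted.
- stu_id=1: 1 matching b row(s), so 1 row(s) emitted.
- stu_id=1: 1 matching b row(s), so 1 row(s) emitted.
- stu_id=4: no matching b row, dropped.

4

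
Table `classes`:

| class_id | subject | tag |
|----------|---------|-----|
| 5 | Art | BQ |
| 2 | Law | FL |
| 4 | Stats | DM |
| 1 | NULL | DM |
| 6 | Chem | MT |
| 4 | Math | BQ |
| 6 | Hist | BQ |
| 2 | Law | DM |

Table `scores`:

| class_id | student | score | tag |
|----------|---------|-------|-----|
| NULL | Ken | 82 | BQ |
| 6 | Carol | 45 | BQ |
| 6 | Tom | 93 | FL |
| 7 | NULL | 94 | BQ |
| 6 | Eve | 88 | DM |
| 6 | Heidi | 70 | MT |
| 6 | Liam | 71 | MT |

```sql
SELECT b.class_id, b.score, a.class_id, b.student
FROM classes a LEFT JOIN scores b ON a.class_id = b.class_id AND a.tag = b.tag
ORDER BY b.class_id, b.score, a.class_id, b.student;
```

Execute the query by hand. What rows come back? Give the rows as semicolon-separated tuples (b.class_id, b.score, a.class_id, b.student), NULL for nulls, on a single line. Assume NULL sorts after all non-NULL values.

(6, 45, 6, Carol); (6, 70, 6, Heidi); (6, 71, 6, Liam); (NULL, NULL, 1, NULL); (NULL, NULL, 2, NULL); (NULL, NULL, 2, NULL); (NULL, NULL, 4, NULL); (NULL, NULL, 4, NULL); (NULL, NULL, 5, NULL)

LEFT JOIN keeps every row from `classes`; unmatched rows get NULL for `scores`'s columns.
Matching on a.class_id = b.class_id AND a.tag = b.tag. A NULL in a compared column never satisfies the condition.
Matched pairs: 3; unmatched a rows kept: 6.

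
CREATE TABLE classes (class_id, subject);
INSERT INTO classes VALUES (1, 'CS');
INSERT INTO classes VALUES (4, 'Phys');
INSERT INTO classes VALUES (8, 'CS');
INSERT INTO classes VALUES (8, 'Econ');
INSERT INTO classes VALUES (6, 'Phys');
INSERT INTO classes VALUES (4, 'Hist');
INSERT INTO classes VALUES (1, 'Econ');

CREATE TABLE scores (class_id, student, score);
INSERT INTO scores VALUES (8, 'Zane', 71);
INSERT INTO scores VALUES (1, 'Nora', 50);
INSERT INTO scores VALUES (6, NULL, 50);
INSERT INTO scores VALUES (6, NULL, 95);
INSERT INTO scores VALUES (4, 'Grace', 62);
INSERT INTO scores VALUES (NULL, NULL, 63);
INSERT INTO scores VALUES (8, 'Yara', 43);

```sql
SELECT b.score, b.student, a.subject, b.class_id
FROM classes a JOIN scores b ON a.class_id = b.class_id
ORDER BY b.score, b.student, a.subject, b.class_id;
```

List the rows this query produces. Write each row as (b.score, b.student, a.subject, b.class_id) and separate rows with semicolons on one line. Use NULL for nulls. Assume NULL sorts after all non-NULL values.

(43, Yara, CS, 8); (43, Yara, Econ, 8); (50, Nora, CS, 1); (50, Nora, Econ, 1); (50, NULL, Phys, 6); (62, Grace, Hist, 4); (62, Grace, Phys, 4); (71, Zane, CS, 8); (71, Zane, Econ, 8); (95, NULL, Phys, 6)

INNER JOIN keeps only pairs where the ON condition holds.
Matching on a.class_id = b.class_id. A NULL in a compared column never satisfies the condition.
- a row (class_id=1): matches 1 b row(s) → 1 output row(s).
- a row (class_id=4): matches 1 b row(s) → 1 output row(s).
- a row (class_id=8): matches 2 b row(s) → 2 output row(s).
- a row (class_id=8): matches 2 b row(s) → 2 output row(s).
- a row (class_id=6): matches 2 b row(s) → 2 output row(s).
- a row (class_id=4): matches 1 b row(s) → 1 output row(s).
- a row (class_id=1): matches 1 b row(s) → 1 output row(s).
After projecting and ordering:
b.score | b.student | a.subject | b.class_id
43 | Yara | CS | 8
43 | Yara | Econ | 8
50 | Nora | CS | 1
50 | Nora | Econ | 1
50 | NULL | Phys | 6
62 | Grace | Hist | 4
62 | Grace | Phys | 4
71 | Zane | CS | 8
71 | Zane | Econ | 8
95 | NULL | Phys | 6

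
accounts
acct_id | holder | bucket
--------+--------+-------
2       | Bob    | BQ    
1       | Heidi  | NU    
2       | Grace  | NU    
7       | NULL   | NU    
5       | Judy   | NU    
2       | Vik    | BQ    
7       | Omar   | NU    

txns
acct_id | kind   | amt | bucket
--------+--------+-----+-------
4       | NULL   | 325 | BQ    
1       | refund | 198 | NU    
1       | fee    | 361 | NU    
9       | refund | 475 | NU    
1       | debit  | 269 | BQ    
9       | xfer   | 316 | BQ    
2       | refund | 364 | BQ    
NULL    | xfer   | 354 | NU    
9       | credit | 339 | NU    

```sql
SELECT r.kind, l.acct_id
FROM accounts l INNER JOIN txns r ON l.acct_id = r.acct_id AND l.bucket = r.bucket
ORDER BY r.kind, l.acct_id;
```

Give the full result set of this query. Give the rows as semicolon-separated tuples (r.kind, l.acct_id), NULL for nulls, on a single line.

(fee, 1); (refund, 1); (refund, 2); (refund, 2)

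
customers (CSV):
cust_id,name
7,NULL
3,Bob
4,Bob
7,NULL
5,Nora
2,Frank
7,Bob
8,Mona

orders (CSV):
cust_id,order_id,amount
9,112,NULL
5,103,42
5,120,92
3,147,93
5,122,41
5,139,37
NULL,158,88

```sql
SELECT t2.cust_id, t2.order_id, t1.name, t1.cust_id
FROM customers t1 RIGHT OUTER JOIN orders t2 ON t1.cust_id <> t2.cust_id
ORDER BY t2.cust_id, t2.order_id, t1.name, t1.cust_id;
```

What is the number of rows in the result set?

RIGHT JOIN keeps every row from `orders`; unmatched rows get NULL for `customers`'s columns.
Matching on t1.cust_id <> t2.cust_id. A NULL in a compared column never satisfies the condition.
Matched pairs: 43; unmatched t2 rows kept: 1.
Total: 43 matched + 1 padded = 44 rows.

44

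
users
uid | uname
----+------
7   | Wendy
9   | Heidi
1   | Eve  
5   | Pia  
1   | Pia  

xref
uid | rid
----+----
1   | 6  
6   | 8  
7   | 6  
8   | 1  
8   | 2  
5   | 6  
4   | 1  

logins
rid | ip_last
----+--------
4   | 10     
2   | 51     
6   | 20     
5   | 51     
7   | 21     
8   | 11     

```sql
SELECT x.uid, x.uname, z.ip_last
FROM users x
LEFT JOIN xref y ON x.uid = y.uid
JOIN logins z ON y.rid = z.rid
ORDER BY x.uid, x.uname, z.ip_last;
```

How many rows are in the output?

4

Step 1 — x LEFT JOIN y on uid → 5 row(s).
Then INNER JOIN `logins z` on rid: keep only rows whose y.rid appears in z.
Result: 4 row(s).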